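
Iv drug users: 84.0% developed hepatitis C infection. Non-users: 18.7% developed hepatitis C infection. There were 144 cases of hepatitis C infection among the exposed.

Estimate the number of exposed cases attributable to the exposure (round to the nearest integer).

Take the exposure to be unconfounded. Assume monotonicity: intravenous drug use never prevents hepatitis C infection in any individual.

about 112 cases

p₁ = 0.84, p₀ = 0.187.
PN = (p₁ − p₀)/p₁ = (0.84 − 0.187) / 0.84 ≈ 0.77738.
Attributable cases ≈ PN × (exposed cases) = 0.77738 × 144 ≈ 111.94.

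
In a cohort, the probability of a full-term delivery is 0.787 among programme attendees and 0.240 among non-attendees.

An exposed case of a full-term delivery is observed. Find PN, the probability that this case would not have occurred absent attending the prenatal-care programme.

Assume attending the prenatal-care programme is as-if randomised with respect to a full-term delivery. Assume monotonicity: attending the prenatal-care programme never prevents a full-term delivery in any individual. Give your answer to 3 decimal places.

PN ≈ 0.695

Let p₁ = 0.787, p₀ = 0.24.
Under exogeneity and monotonicity, PN = (p₁ − p₀) / p₁.
PN = (0.787 − 0.24) / 0.787 = 0.547 / 0.787 ≈ 0.6950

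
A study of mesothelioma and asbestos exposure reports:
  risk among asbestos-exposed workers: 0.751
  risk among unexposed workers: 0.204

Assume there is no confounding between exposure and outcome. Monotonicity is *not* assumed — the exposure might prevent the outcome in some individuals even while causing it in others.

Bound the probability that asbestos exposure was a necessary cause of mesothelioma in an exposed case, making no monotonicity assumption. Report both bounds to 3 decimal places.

Let p₁ = 0.751, p₀ = 0.204.
Under exogeneity alone the bounds on PN are max{0,(p₁−p₀)/p₁} ≤ PN ≤ min{1,(1−p₀)/p₁}.
  lower = (p₁ − p₀)/p₁ = 0.547 / 0.751 ≈ 0.7284
  upper = min{1, (1 − p₀)/p₁} = 0.796 / 0.751 ≈ 1.0599 → capped at 1

0.728 ≤ PN ≤ 1.000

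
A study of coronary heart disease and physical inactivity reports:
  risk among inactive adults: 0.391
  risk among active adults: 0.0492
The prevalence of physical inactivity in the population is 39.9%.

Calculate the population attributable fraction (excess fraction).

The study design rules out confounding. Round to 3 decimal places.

Let p₁ = 0.391, p₀ = 0.0492.
Overall risk P(Y=1) = π·p₁ + (1−π)·p₀ = 0.399×0.391 + 0.601×0.0492 = 0.18558.
Under exogeneity, PAF = [P(Y=1) − p₀] / P(Y=1).
PAF = (0.18558 − 0.0492) / 0.18558 ≈ 0.7349

PAF ≈ 0.735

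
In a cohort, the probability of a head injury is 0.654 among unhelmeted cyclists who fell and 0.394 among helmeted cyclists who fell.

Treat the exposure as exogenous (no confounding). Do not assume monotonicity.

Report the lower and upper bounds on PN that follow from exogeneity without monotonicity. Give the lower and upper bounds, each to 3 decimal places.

0.398 ≤ PN ≤ 0.927

Let p₁ = 0.654, p₀ = 0.394.
Under exogeneity alone the bounds on PN are max{0,(p₁−p₀)/p₁} ≤ PN ≤ min{1,(1−p₀)/p₁}.
  lower = (p₁ − p₀)/p₁ = 0.26 / 0.654 ≈ 0.3976
  upper = min{1, (1 − p₀)/p₁} = 0.606 / 0.654 ≈ 0.9266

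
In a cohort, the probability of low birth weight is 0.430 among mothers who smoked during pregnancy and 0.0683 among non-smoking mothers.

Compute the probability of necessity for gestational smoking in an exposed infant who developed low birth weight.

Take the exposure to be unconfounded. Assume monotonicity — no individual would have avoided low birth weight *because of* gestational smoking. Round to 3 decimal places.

Let p₁ = 0.43, p₀ = 0.0683.
Under exogeneity and monotonicity, PN = (p₁ − p₀) / p₁.
PN = (0.43 − 0.0683) / 0.43 = 0.3617 / 0.43 ≈ 0.8412

PN ≈ 0.841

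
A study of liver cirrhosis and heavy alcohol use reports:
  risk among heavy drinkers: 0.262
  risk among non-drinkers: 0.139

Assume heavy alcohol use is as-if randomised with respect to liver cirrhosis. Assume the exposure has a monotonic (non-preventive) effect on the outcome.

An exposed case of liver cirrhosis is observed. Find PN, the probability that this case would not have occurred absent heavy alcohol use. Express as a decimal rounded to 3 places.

PN ≈ 0.469

Let p₁ = 0.262, p₀ = 0.139.
Under exogeneity and monotonicity, PN = (p₁ − p₀) / p₁.
PN = (0.262 − 0.139) / 0.262 = 0.123 / 0.262 ≈ 0.4695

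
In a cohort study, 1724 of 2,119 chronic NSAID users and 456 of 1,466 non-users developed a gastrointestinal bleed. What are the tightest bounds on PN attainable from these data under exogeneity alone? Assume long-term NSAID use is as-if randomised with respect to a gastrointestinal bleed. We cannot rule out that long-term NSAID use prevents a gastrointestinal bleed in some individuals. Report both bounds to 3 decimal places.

p₁ = P(outcome | exposed) = 1724/2119 = 0.81359
p₀ = P(outcome | unexposed) = 456/1466 = 0.31105
Under exogeneity alone the bounds on PN are max{0,(p₁−p₀)/p₁} ≤ PN ≤ min{1,(1−p₀)/p₁}.
  lower = (p₁ − p₀)/p₁ = 0.50254 / 0.81359 ≈ 0.6177
  upper = min{1, (1 − p₀)/p₁} = 0.68895 / 0.81359 ≈ 0.8468

0.618 ≤ PN ≤ 0.847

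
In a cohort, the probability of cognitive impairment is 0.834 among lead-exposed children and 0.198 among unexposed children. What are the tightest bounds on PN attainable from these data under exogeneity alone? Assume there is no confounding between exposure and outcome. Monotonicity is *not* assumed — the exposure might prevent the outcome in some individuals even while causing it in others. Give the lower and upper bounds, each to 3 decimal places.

0.763 ≤ PN ≤ 0.962

Let p₁ = 0.834, p₀ = 0.198.
Under exogeneity alone the bounds on PN are max{0,(p₁−p₀)/p₁} ≤ PN ≤ min{1,(1−p₀)/p₁}.
  lower = (p₁ − p₀)/p₁ = 0.636 / 0.834 ≈ 0.7626
  upper = min{1, (1 − p₀)/p₁} = 0.802 / 0.834 ≈ 0.9616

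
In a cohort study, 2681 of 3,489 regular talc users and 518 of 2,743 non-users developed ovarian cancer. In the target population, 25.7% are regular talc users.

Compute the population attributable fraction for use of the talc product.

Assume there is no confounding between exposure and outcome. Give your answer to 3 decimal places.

p₁ = P(outcome | exposed) = 2681/3489 = 0.76842
p₀ = P(outcome | unexposed) = 518/2743 = 0.18884
Overall risk P(Y=1) = π·p₁ + (1−π)·p₀ = 0.257×0.76842 + 0.743×0.18884 = 0.33779.
Under exogeneity, PAF = [P(Y=1) − p₀] / P(Y=1).
PAF = (0.33779 − 0.18884) / 0.33779 ≈ 0.4409

PAF ≈ 0.441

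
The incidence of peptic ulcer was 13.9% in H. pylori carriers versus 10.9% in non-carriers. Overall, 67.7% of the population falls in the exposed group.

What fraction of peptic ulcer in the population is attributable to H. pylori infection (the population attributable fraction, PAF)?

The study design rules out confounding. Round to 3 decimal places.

PAF ≈ 0.157

p₁ = 0.139, p₀ = 0.109.
Overall risk P(Y=1) = π·p₁ + (1−π)·p₀ = 0.677×0.139 + 0.323×0.109 = 0.12931.
Under exogeneity, PAF = [P(Y=1) − p₀] / P(Y=1).
PAF = (0.12931 − 0.109) / 0.12931 ≈ 0.1571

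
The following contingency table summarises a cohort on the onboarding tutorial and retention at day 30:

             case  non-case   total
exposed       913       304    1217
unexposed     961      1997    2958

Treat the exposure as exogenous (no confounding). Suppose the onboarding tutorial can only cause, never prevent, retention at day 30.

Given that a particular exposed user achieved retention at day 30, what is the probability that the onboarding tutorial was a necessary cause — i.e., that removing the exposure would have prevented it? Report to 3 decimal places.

PN ≈ 0.567

p₁ = P(outcome | exposed) = 913/1217 = 0.75021
p₀ = P(outcome | unexposed) = 961/2958 = 0.32488
Under exogeneity and monotonicity, PN = (p₁ − p₀) / p₁.
PN = (0.75021 − 0.32488) / 0.75021 = 0.42532 / 0.75021 ≈ 0.5669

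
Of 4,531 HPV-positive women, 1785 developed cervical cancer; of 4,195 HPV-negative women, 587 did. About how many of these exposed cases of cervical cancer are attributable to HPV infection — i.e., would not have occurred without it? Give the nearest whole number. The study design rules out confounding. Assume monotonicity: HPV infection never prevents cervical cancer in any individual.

about 1151 cases

p₁ = P(outcome | exposed) = 1785/4531 = 0.39395
p₀ = P(outcome | unexposed) = 587/4195 = 0.13993
PN = (p₁ − p₀)/p₁ = (0.39395 − 0.13993) / 0.39395 ≈ 0.64481.
Attributable cases ≈ PN × (exposed cases) = 0.64481 × 1785 ≈ 1150.98.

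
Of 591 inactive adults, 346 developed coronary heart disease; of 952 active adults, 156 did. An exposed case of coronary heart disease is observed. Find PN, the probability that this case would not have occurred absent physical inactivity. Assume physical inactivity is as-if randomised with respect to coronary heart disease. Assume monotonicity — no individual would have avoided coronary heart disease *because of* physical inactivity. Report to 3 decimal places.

PN ≈ 0.720

p₁ = P(outcome | exposed) = 346/591 = 0.58545
p₀ = P(outcome | unexposed) = 156/952 = 0.16387
Under exogeneity and monotonicity, PN = (p₁ − p₀) / p₁.
PN = (0.58545 − 0.16387) / 0.58545 = 0.42158 / 0.58545 ≈ 0.7201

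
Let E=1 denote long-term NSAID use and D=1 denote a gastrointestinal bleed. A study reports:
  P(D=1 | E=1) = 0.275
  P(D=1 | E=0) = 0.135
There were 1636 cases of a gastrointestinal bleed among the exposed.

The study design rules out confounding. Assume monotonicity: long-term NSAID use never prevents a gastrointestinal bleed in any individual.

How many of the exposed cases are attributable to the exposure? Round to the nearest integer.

about 833 cases

Let p₁ = 0.275, p₀ = 0.135.
PN = (p₁ − p₀)/p₁ = (0.275 − 0.135) / 0.275 ≈ 0.50909.
Attributable cases ≈ PN × (exposed cases) = 0.50909 × 1636 ≈ 832.87.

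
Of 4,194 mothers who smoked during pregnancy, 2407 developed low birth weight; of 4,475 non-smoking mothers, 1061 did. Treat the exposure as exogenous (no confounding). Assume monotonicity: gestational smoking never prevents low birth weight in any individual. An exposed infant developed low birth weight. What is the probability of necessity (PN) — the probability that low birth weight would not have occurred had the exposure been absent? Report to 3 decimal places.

PN ≈ 0.587

p₁ = P(outcome | exposed) = 2407/4194 = 0.57392
p₀ = P(outcome | unexposed) = 1061/4475 = 0.23709
Under exogeneity and monotonicity, PN = (p₁ − p₀) / p₁.
PN = (0.57392 − 0.23709) / 0.57392 = 0.33682 / 0.57392 ≈ 0.5869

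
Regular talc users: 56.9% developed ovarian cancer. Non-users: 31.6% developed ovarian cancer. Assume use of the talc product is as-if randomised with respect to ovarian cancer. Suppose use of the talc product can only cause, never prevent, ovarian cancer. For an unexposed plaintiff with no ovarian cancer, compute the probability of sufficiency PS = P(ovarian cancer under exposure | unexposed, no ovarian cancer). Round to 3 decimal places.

PS ≈ 0.370

p₁ = 0.569, p₀ = 0.316.
Under exogeneity and monotonicity, PS = (p₁ − p₀) / (1 − p₀).
PS = (0.569 − 0.316) / (1 − 0.316) = 0.253 / 0.684 ≈ 0.3699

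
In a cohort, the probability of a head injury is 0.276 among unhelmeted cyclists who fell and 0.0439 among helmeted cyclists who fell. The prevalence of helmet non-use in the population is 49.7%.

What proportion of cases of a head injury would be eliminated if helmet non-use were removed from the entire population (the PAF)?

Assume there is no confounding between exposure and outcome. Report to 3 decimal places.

PAF ≈ 0.724

Let p₁ = 0.276, p₀ = 0.0439.
Overall risk P(Y=1) = π·p₁ + (1−π)·p₀ = 0.497×0.276 + 0.503×0.0439 = 0.15925.
Under exogeneity, PAF = [P(Y=1) − p₀] / P(Y=1).
PAF = (0.15925 − 0.0439) / 0.15925 ≈ 0.7243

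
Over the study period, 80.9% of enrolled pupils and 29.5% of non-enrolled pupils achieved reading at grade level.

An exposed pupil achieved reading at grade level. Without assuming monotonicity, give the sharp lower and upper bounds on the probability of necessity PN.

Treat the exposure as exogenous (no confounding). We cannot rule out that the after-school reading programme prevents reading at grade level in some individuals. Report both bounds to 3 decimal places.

0.635 ≤ PN ≤ 0.871

p₁ = 0.809, p₀ = 0.295.
Under exogeneity alone the bounds on PN are max{0,(p₁−p₀)/p₁} ≤ PN ≤ min{1,(1−p₀)/p₁}.
  lower = (p₁ − p₀)/p₁ = 0.514 / 0.809 ≈ 0.6354
  upper = min{1, (1 − p₀)/p₁} = 0.705 / 0.809 ≈ 0.8714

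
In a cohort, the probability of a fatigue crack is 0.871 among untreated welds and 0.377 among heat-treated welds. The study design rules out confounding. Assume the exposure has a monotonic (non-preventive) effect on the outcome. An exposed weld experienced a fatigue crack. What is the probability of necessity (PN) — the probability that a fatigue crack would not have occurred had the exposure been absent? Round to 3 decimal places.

PN ≈ 0.567

Let p₁ = 0.871, p₀ = 0.377.
Under exogeneity and monotonicity, PN = (p₁ − p₀) / p₁.
PN = (0.871 − 0.377) / 0.871 = 0.494 / 0.871 ≈ 0.5672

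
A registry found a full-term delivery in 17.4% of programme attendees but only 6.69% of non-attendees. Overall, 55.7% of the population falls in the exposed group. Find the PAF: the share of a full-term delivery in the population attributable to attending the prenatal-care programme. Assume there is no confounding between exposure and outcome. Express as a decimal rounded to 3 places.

PAF ≈ 0.471

p₁ = 0.174, p₀ = 0.0669.
Overall risk P(Y=1) = π·p₁ + (1−π)·p₀ = 0.557×0.174 + 0.443×0.0669 = 0.12655.
Under exogeneity, PAF = [P(Y=1) − p₀] / P(Y=1).
PAF = (0.12655 − 0.0669) / 0.12655 ≈ 0.4714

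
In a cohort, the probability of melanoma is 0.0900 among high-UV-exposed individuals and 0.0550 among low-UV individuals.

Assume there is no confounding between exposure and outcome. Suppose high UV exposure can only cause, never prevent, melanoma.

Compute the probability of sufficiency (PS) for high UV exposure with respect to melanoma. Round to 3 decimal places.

PS ≈ 0.037

Let p₁ = 0.09, p₀ = 0.055.
Under exogeneity and monotonicity, PS = (p₁ − p₀) / (1 − p₀).
PS = (0.09 − 0.055) / (1 − 0.055) = 0.035 / 0.945 ≈ 0.0370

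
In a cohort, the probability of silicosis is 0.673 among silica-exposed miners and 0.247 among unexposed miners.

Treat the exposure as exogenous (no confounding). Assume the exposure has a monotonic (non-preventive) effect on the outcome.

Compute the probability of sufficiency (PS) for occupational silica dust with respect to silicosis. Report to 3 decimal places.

PS ≈ 0.566

Let p₁ = 0.673, p₀ = 0.247.
Under exogeneity and monotonicity, PS = (p₁ − p₀) / (1 − p₀).
PS = (0.673 − 0.247) / (1 − 0.247) = 0.426 / 0.753 ≈ 0.5657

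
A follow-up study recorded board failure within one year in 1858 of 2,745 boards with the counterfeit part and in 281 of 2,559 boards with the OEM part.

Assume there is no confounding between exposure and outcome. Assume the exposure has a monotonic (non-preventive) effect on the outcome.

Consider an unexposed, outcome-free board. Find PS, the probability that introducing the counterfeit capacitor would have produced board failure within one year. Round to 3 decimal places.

PS ≈ 0.637

p₁ = P(outcome | exposed) = 1858/2745 = 0.67687
p₀ = P(outcome | unexposed) = 281/2559 = 0.10981
Under exogeneity and monotonicity, PS = (p₁ − p₀) / (1 − p₀).
PS = (0.67687 − 0.10981) / (1 − 0.10981) = 0.56706 / 0.89019 ≈ 0.6370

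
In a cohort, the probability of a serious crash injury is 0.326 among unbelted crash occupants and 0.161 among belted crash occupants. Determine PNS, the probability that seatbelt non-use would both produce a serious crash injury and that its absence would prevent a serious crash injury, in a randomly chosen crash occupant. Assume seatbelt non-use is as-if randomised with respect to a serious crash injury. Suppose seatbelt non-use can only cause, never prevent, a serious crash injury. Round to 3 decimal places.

PNS ≈ 0.165

Let p₁ = 0.326, p₀ = 0.161.
Under exogeneity and monotonicity, PNS = p₁ − p₀.
PNS = 0.326 − 0.161 = 0.165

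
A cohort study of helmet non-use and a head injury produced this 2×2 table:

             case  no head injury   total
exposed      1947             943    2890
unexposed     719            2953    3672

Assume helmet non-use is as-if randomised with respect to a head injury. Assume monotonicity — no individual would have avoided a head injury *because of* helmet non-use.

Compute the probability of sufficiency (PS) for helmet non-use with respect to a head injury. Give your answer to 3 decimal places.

p₁ = P(outcome | exposed) = 1947/2890 = 0.6737
p₀ = P(outcome | unexposed) = 719/3672 = 0.19581
Under exogeneity and monotonicity, PS = (p₁ − p₀)/(1 − p₀).
PS = (0.6737 − 0.19581) / 0.80419 ≈ 0.5943

PS ≈ 0.594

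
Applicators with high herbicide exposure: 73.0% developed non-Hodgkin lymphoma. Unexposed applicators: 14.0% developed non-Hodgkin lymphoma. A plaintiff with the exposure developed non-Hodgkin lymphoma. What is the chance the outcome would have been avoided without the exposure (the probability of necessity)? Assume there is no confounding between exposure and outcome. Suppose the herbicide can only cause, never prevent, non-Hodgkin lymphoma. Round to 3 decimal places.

p₁ = 0.73, p₀ = 0.14.
Under exogeneity and monotonicity, PN = (p₁ − p₀) / p₁.
PN = (0.73 − 0.14) / 0.73 = 0.59 / 0.73 ≈ 0.8082

PN ≈ 0.808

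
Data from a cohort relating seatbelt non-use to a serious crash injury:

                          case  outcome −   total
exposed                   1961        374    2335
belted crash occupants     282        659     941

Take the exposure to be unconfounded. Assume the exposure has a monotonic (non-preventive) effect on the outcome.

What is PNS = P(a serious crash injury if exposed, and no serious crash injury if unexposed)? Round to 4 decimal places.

p₁ = P(outcome | exposed) = 1961/2335 = 0.83983
p₀ = P(outcome | unexposed) = 282/941 = 0.29968
Under exogeneity and monotonicity, PNS = p₁ − p₀.
PNS = 0.83983 − 0.29968 = 0.54015

PNS ≈ 0.5401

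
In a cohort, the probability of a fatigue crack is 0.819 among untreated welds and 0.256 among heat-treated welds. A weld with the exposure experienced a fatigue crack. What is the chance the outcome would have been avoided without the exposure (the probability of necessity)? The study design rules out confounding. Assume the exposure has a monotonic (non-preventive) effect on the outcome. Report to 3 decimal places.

PN ≈ 0.687

Let p₁ = 0.819, p₀ = 0.256.
Under exogeneity and monotonicity, PN = (p₁ − p₀) / p₁.
PN = (0.819 − 0.256) / 0.819 = 0.563 / 0.819 ≈ 0.6874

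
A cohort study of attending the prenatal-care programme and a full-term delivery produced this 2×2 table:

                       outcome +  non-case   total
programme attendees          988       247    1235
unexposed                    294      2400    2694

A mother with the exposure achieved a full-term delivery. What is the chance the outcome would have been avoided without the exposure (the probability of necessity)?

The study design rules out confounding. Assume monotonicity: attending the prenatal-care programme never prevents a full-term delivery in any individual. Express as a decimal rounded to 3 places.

p₁ = P(outcome | exposed) = 988/1235 = 0.8
p₀ = P(outcome | unexposed) = 294/2694 = 0.10913
Under exogeneity and monotonicity, PN = (p₁ − p₀)/p₁.
PN = (0.8 − 0.10913) / 0.8 ≈ 0.8636

PN ≈ 0.864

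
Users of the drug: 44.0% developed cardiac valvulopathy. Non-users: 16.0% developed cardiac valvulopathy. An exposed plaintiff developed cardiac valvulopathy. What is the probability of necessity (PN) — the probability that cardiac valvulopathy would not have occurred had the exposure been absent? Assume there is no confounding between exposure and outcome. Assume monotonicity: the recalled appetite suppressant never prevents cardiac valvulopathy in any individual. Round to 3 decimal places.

PN ≈ 0.636

p₁ = 0.44, p₀ = 0.16.
Under exogeneity and monotonicity, PN = (p₁ − p₀) / p₁.
PN = (0.44 − 0.16) / 0.44 = 0.28 / 0.44 ≈ 0.6364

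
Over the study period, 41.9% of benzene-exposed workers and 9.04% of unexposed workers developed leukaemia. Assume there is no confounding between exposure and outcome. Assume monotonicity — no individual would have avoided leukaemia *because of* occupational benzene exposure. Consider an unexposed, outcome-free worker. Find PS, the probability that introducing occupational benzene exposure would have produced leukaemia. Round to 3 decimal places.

PS ≈ 0.361

p₁ = 0.419, p₀ = 0.0904.
Under exogeneity and monotonicity, PS = (p₁ − p₀) / (1 − p₀).
PS = (0.419 − 0.0904) / (1 − 0.0904) = 0.3286 / 0.9096 ≈ 0.3613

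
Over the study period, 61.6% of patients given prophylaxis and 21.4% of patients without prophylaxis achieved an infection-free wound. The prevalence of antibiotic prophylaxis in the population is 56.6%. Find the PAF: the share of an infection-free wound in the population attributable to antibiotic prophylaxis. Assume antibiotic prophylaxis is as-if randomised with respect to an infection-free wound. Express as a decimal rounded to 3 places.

PAF ≈ 0.515

p₁ = 0.616, p₀ = 0.214.
Overall risk P(Y=1) = π·p₁ + (1−π)·p₀ = 0.566×0.616 + 0.434×0.214 = 0.44153.
Under exogeneity, PAF = [P(Y=1) − p₀] / P(Y=1).
PAF = (0.44153 − 0.214) / 0.44153 ≈ 0.5153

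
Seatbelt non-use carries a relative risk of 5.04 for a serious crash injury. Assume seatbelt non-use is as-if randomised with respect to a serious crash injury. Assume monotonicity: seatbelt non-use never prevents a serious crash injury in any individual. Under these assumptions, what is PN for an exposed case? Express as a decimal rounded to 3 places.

PN ≈ 0.802

Under exogeneity and monotonicity, PN = (RR − 1) / RR = 1 − 1/RR.
PN = (5.04 − 1) / 5.04 = 4.04 / 5.04 ≈ 0.8016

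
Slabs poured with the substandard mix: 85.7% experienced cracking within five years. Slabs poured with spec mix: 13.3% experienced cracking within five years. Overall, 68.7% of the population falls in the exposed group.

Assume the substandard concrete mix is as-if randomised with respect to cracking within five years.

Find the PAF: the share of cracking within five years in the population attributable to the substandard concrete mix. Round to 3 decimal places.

PAF ≈ 0.789

p₁ = 0.857, p₀ = 0.133.
Overall risk P(Y=1) = π·p₁ + (1−π)·p₀ = 0.687×0.857 + 0.313×0.133 = 0.63039.
Under exogeneity, PAF = [P(Y=1) − p₀] / P(Y=1).
PAF = (0.63039 − 0.133) / 0.63039 ≈ 0.7890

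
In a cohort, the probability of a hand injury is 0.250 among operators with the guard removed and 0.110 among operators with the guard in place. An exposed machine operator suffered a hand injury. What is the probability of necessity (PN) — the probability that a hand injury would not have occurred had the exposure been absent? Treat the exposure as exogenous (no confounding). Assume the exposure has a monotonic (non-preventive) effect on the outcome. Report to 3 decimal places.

Let p₁ = 0.25, p₀ = 0.11.
Under exogeneity and monotonicity, PN = (p₁ − p₀) / p₁.
PN = (0.25 − 0.11) / 0.25 = 0.14 / 0.25 ≈ 0.5600

PN ≈ 0.560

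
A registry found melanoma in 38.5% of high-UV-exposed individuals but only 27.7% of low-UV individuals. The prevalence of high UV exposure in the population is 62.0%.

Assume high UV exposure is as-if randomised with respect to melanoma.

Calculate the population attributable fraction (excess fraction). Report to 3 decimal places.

p₁ = 0.385, p₀ = 0.277.
Overall risk P(Y=1) = π·p₁ + (1−π)·p₀ = 0.62×0.385 + 0.38×0.277 = 0.34396.
Under exogeneity, PAF = [P(Y=1) − p₀] / P(Y=1).
PAF = (0.34396 − 0.277) / 0.34396 ≈ 0.1947

PAF ≈ 0.195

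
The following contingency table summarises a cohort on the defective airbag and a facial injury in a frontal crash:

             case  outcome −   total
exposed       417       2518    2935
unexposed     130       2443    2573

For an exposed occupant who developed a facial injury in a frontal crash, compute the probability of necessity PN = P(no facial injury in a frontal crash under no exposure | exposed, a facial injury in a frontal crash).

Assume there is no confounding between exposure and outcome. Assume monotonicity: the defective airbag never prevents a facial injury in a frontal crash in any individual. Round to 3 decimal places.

p₁ = P(outcome | exposed) = 417/2935 = 0.14208
p₀ = P(outcome | unexposed) = 130/2573 = 0.050525
Under exogeneity and monotonicity, PN = (p₁ − p₀) / p₁.
PN = (0.14208 − 0.050525) / 0.14208 = 0.091554 / 0.14208 ≈ 0.6444

PN ≈ 0.644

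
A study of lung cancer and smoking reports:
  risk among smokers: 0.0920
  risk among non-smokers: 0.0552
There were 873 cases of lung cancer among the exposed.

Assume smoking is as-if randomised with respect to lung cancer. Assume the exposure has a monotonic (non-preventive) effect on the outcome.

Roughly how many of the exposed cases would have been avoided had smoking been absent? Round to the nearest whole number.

about 349 cases

Let p₁ = 0.092, p₀ = 0.0552.
PN = (p₁ − p₀)/p₁ = (0.092 − 0.0552) / 0.092 ≈ 0.40000.
Attributable cases ≈ PN × (exposed cases) = 0.40000 × 873 ≈ 349.20.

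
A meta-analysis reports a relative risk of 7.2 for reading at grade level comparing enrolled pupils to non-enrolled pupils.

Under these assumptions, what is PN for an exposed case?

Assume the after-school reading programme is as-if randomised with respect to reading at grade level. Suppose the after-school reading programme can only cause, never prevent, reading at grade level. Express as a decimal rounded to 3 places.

Under exogeneity and monotonicity, PN = (RR − 1) / RR = 1 − 1/RR.
PN = (7.2 − 1) / 7.2 = 6.2 / 7.2 ≈ 0.8611

PN ≈ 0.861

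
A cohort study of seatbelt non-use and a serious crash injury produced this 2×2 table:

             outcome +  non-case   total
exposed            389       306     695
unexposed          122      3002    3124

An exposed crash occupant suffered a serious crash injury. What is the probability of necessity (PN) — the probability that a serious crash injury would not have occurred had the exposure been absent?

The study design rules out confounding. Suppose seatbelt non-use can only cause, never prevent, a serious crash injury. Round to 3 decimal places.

p₁ = P(outcome | exposed) = 389/695 = 0.55971
p₀ = P(outcome | unexposed) = 122/3124 = 0.039052
Under exogeneity and monotonicity, PN = (p₁ − p₀) / p₁.
PN = (0.55971 − 0.039052) / 0.55971 = 0.52066 / 0.55971 ≈ 0.9302

PN ≈ 0.930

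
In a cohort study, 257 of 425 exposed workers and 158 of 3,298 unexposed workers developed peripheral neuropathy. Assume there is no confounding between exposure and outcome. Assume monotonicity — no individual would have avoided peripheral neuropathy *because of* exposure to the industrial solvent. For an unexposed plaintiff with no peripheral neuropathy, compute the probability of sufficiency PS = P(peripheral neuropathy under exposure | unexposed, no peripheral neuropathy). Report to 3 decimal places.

p₁ = P(outcome | exposed) = 257/425 = 0.60471
p₀ = P(outcome | unexposed) = 158/3298 = 0.047908
Under exogeneity and monotonicity, PS = (p₁ − p₀) / (1 − p₀).
PS = (0.60471 − 0.047908) / (1 − 0.047908) = 0.5568 / 0.95209 ≈ 0.5848

PS ≈ 0.585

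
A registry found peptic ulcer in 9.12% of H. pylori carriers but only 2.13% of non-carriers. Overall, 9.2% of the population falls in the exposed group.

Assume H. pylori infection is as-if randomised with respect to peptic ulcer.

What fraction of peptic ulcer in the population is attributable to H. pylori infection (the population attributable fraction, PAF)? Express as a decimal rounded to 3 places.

p₁ = 0.0912, p₀ = 0.0213.
Overall risk P(Y=1) = π·p₁ + (1−π)·p₀ = 0.092×0.0912 + 0.908×0.0213 = 0.027731.
Under exogeneity, PAF = [P(Y=1) − p₀] / P(Y=1).
PAF = (0.027731 − 0.0213) / 0.027731 ≈ 0.2319

PAF ≈ 0.232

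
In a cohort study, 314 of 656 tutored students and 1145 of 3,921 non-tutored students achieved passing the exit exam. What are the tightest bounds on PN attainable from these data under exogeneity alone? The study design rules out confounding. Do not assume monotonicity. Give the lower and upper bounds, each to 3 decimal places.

p₁ = P(outcome | exposed) = 314/656 = 0.47866
p₀ = P(outcome | unexposed) = 1145/3921 = 0.29202
Under exogeneity alone the bounds on PN are max{0,(p₁−p₀)/p₁} ≤ PN ≤ min{1,(1−p₀)/p₁}.
  lower = (p₁ − p₀)/p₁ = 0.18664 / 0.47866 ≈ 0.3899
  upper = min{1, (1 − p₀)/p₁} = 0.70798 / 0.47866 ≈ 1.4791 → capped at 1

0.390 ≤ PN ≤ 1.000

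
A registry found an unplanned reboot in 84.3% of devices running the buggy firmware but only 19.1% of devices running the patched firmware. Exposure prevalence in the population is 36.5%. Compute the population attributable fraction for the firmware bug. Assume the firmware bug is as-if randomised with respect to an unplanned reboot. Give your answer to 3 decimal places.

PAF ≈ 0.555

p₁ = 0.843, p₀ = 0.191.
Overall risk P(Y=1) = π·p₁ + (1−π)·p₀ = 0.365×0.843 + 0.635×0.191 = 0.42898.
Under exogeneity, PAF = [P(Y=1) − p₀] / P(Y=1).
PAF = (0.42898 − 0.191) / 0.42898 ≈ 0.5548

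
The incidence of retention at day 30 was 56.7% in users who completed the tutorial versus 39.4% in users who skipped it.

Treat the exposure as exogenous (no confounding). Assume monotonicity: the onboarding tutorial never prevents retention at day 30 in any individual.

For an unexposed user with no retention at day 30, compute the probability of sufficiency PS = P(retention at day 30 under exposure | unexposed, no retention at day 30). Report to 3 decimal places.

p₁ = 0.567, p₀ = 0.394.
Under exogeneity and monotonicity, PS = (p₁ − p₀) / (1 − p₀).
PS = (0.567 − 0.394) / (1 − 0.394) = 0.173 / 0.606 ≈ 0.2855

PS ≈ 0.285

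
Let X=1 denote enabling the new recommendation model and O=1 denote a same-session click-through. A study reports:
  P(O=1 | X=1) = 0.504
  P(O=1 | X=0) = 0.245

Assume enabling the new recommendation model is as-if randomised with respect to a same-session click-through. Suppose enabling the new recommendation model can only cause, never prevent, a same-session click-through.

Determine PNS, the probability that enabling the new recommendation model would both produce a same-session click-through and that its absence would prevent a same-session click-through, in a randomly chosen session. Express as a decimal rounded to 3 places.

PNS ≈ 0.259

Let p₁ = 0.504, p₀ = 0.245.
Under exogeneity and monotonicity, PNS = p₁ − p₀.
PNS = 0.504 − 0.245 = 0.259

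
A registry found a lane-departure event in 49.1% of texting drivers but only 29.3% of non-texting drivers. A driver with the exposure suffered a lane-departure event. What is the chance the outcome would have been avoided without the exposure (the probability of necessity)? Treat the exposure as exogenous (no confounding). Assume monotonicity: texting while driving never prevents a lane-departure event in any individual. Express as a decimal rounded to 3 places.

p₁ = 0.491, p₀ = 0.293.
Under exogeneity and monotonicity, PN = (p₁ − p₀) / p₁.
PN = (0.491 − 0.293) / 0.491 = 0.198 / 0.491 ≈ 0.4033

PN ≈ 0.403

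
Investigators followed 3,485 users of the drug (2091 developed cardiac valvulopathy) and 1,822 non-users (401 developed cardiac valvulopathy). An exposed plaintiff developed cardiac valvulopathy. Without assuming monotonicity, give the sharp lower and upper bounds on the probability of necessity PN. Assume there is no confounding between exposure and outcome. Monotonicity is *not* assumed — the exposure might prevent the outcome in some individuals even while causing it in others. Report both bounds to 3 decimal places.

p₁ = P(outcome | exposed) = 2091/3485 = 0.6
p₀ = P(outcome | unexposed) = 401/1822 = 0.22009
Under exogeneity alone the bounds on PN are max{0,(p₁−p₀)/p₁} ≤ PN ≤ min{1,(1−p₀)/p₁}.
  lower = (p₁ − p₀)/p₁ = 0.37991 / 0.6 ≈ 0.6332
  upper = min{1, (1 − p₀)/p₁} = 0.77991 / 0.6 ≈ 1.2999 → capped at 1

0.633 ≤ PN ≤ 1.000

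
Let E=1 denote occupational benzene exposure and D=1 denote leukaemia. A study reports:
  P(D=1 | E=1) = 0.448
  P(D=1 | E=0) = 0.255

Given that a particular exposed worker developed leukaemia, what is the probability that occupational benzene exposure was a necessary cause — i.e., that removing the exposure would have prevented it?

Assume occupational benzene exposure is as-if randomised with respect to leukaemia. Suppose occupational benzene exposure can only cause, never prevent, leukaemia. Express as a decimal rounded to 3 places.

Let p₁ = 0.448, p₀ = 0.255.
Under exogeneity and monotonicity, PN = (p₁ − p₀) / p₁.
PN = (0.448 − 0.255) / 0.448 = 0.193 / 0.448 ≈ 0.4308

PN ≈ 0.431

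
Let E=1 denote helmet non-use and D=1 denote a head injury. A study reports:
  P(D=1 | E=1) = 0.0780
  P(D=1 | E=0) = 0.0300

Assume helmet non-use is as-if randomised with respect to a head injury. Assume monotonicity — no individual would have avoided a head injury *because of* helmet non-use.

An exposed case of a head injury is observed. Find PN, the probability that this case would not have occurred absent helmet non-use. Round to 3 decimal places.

PN ≈ 0.615

Let p₁ = 0.078, p₀ = 0.03.
Under exogeneity and monotonicity, PN = (p₁ − p₀) / p₁.
PN = (0.078 − 0.03) / 0.078 = 0.048 / 0.078 ≈ 0.6154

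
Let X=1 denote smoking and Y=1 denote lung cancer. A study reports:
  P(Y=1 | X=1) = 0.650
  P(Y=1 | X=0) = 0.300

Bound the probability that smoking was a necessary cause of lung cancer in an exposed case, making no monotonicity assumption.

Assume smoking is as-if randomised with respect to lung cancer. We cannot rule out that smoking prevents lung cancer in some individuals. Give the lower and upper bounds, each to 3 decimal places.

Let p₁ = 0.65, p₀ = 0.3.
Under exogeneity alone the bounds on PN are max{0,(p₁−p₀)/p₁} ≤ PN ≤ min{1,(1−p₀)/p₁}.
  lower = (p₁ − p₀)/p₁ = 0.35 / 0.65 ≈ 0.5385
  upper = min{1, (1 − p₀)/p₁} = 0.7 / 0.65 ≈ 1.0769 → capped at 1

0.538 ≤ PN ≤ 1.000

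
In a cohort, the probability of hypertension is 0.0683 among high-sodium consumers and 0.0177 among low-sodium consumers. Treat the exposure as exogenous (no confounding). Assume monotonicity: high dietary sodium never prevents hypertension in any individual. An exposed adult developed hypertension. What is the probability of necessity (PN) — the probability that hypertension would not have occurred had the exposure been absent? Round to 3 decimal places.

Let p₁ = 0.0683, p₀ = 0.0177.
Under exogeneity and monotonicity, PN = (p₁ − p₀) / p₁.
PN = (0.0683 − 0.0177) / 0.0683 = 0.0506 / 0.0683 ≈ 0.7408

PN ≈ 0.741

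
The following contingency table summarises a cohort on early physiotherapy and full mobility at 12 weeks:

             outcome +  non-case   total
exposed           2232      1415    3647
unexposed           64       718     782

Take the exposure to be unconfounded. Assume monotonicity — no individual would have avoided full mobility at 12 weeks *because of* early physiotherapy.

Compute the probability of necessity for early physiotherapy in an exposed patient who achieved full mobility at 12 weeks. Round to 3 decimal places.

p₁ = P(outcome | exposed) = 2232/3647 = 0.61201
p₀ = P(outcome | unexposed) = 64/782 = 0.081841
Under exogeneity and monotonicity, PN = (p₁ − p₀) / p₁.
PN = (0.61201 − 0.081841) / 0.61201 = 0.53017 / 0.61201 ≈ 0.8663

PN ≈ 0.866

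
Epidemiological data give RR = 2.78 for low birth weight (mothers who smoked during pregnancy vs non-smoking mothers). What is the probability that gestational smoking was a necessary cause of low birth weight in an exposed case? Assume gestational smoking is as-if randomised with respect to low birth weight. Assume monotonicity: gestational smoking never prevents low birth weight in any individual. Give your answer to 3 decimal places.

PN ≈ 0.640

Under exogeneity and monotonicity, PN = (RR − 1) / RR = 1 − 1/RR.
PN = (2.78 − 1) / 2.78 = 1.78 / 2.78 ≈ 0.6403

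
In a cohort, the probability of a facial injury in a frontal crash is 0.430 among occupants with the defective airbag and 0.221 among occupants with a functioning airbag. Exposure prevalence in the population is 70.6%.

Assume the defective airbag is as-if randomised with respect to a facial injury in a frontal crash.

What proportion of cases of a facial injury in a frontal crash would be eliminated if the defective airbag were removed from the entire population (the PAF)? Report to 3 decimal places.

Let p₁ = 0.43, p₀ = 0.221.
Overall risk P(Y=1) = π·p₁ + (1−π)·p₀ = 0.706×0.43 + 0.294×0.221 = 0.36855.
Under exogeneity, PAF = [P(Y=1) − p₀] / P(Y=1).
PAF = (0.36855 − 0.221) / 0.36855 ≈ 0.4004

PAF ≈ 0.400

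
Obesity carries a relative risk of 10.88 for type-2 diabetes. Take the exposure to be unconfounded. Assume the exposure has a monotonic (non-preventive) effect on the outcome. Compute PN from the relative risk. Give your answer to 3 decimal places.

PN ≈ 0.908

Under exogeneity and monotonicity, PN = (RR − 1) / RR = 1 − 1/RR.
PN = (10.88 − 1) / 10.88 = 9.88 / 10.88 ≈ 0.9081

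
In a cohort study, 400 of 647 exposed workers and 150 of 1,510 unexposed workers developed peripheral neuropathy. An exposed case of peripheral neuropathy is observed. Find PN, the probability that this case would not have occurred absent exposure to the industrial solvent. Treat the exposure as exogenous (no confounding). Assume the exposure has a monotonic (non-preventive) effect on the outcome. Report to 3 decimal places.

p₁ = P(outcome | exposed) = 400/647 = 0.61824
p₀ = P(outcome | unexposed) = 150/1510 = 0.099338
Under exogeneity and monotonicity, PN = (p₁ − p₀) / p₁.
PN = (0.61824 − 0.099338) / 0.61824 = 0.5189 / 0.61824 ≈ 0.8393

PN ≈ 0.839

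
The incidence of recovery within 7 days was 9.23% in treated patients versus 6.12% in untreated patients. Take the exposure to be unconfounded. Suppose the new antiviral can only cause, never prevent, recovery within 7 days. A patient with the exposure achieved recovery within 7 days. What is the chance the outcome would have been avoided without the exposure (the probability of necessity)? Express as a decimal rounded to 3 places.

p₁ = 0.0923, p₀ = 0.0612.
Under exogeneity and monotonicity, PN = (p₁ − p₀) / p₁.
PN = (0.0923 − 0.0612) / 0.0923 = 0.0311 / 0.0923 ≈ 0.3369

PN ≈ 0.337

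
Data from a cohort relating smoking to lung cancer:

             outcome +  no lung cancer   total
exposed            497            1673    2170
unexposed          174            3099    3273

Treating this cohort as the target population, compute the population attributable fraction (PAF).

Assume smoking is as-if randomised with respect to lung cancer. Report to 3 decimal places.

PAF ≈ 0.569

p₁ = P(outcome | exposed) = 497/2170 = 0.22903
p₀ = P(outcome | unexposed) = 174/3273 = 0.053162
Exposure prevalence π = 2170/5443 = 0.39868; overall risk P(Y=1) = 0.12328.
Under exogeneity, PAF = [P(Y=1) − p₀]/P(Y=1).
PAF = (0.12328 − 0.053162) / 0.12328 ≈ 0.5688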